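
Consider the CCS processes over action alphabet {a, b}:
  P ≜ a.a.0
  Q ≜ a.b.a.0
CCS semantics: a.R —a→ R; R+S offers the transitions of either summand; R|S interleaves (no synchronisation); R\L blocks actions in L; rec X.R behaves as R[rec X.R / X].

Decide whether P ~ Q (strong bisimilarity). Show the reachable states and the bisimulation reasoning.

P ≁ Q

P's transition system — 3 states:
  u0 = a.a.0 :: =a=> u1
  u1 = a.0 :: =a=> u2
  u2 = 0 :: deadlocked
Q's transition system — 4 states:
  v0 = a.b.a.0 :: =a=> v1
  v1 = b.a.0 :: =b=> v2
  v2 = a.0 :: =a=> v3
  v3 = 0 :: deadlocked
Coarsest stable partition (strong bisimilarity classes):
  B0 = {u0}
  B1 = {u1, v2}
  B2 = {u2, v3}
  B3 = {v0}
  B4 = {v1}
u0 ∈ B0, v0 ∈ B3 → different blocks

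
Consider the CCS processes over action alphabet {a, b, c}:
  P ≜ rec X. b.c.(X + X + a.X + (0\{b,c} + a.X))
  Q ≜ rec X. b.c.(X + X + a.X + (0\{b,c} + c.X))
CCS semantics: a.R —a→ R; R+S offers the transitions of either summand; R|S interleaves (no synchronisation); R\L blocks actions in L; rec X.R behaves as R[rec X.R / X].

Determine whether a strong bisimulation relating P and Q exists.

Reachable graph of P (3 states):
  p0 = rec X. b.c.(X + X + a.X + (0\{b,c} + a.X)) has moves ··b··> p1
  p1 = c.((rec X. b.c.(X + X + a.X + (0\{b,c} + a.X))) + (rec X. b.c.(X + X + a.X + (0\{b,c} + a.X))) + a.(rec X. b.c.(X + X + a.X + (0\{b,c} + a.X))) + (0\{b,c} + a.(rec X. b.c.(X + X + a.X + (0\{b,c} + a.X))))) has moves ··c··> p2
  p2 = (rec X. b.c.(X + X + a.X + (0\{b,c} + a.X))) + (rec X. b.c.(X + X + a.X + (0\{b,c} + a.X))) + a.(rec X. b.c.(X + X + a.X + (0\{b,c} + a.X))) + (0\{b,c} + a.(rec X. b.c.(X + X + a.X + (0\{b,c} + a.X)))) has moves ··a··> p0, ··b··> p1
Reachable graph of Q (3 states):
  q0 = rec X. b.c.(X + X + a.X + (0\{b,c} + c.X)) has moves ··b··> q1
  q1 = c.((rec X. b.c.(X + X + a.X + (0\{b,c} + c.X))) + (rec X. b.c.(X + X + a.X + (0\{b,c} + c.X))) + a.(rec X. b.c.(X + X + a.X + (0\{b,c} + c.X))) + (0\{b,c} + c.(rec X. b.c.(X + X + a.X + (0\{b,c} + c.X))))) has moves ··c··> q2
  q2 = (rec X. b.c.(X + X + a.X + (0\{b,c} + c.X))) + (rec X. b.c.(X + X + a.X + (0\{b,c} + c.X))) + a.(rec X. b.c.(X + X + a.X + (0\{b,c} + c.X))) + (0\{b,c} + c.(rec X. b.c.(X + X + a.X + (0\{b,c} + c.X)))) has moves ··a··> q0, ··b··> q1, ··c··> q0
Bisimilarity quotient blocks:
  B0 = {p0}
  B1 = {p1}
  B2 = {p2}
  B3 = {q0}
  B4 = {q1}
  B5 = {q2}
p0 ∈ B0, q0 ∈ B3 → different blocks

P ≁ Q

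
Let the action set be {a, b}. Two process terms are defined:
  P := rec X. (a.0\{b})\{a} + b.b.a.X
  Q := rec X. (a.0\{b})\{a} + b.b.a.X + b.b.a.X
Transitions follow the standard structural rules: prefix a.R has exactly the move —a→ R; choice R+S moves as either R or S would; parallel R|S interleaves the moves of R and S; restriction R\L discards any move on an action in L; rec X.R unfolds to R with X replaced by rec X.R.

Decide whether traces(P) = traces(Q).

P's transition system — 3 states:
  s0 = rec X. (a.0\{b})\{a} + b.b.a.X ⊢ —b→ s1
  s1 = b.a.(rec X. (a.0\{b})\{a} + b.b.a.X) ⊢ —b→ s2
  s2 = a.(rec X. (a.0\{b})\{a} + b.b.a.X) ⊢ —a→ s0
Q's transition system — 3 states:
  t0 = rec X. (a.0\{b})\{a} + b.b.a.X + b.b.a.X ⊢ —b→ t1
  t1 = b.a.(rec X. (a.0\{b})\{a} + b.b.a.X + b.b.a.X) ⊢ —b→ t2
  t2 = a.(rec X. (a.0\{b})\{a} + b.b.a.X + b.b.a.X) ⊢ —a→ t0
Partition-refinement fixed point:
  B0 = {s0, t0}
  B1 = {s1, t1}
  B2 = {s2, t2}
s0 ∈ B0, t0 ∈ B0 → same block
Bisimilar ⇒ trace-equivalent.

YES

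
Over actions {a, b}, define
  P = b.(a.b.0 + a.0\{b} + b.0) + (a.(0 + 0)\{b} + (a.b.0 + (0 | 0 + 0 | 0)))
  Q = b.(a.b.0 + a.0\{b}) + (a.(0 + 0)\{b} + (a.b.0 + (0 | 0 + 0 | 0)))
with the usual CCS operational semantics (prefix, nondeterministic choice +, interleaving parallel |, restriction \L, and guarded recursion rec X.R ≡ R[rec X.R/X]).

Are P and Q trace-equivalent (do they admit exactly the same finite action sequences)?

LTS(P): 6 reachable states
  s0 = b.(a.b.0 + a.0\{b} + b.0) + (a.(0 + 0)\{b} + (a.b.0 + (0 | 0 + 0 | 0))) :: --a--▸ s1, --a--▸ s2, --b--▸ s3
  s1 = (0 + 0)\{b} :: stopped
  s2 = b.0 :: --b--▸ s4
  s3 = a.b.0 + a.0\{b} + b.0 :: --a--▸ s2, --a--▸ s5, --b--▸ s4
  s4 = 0 :: stopped
  s5 = 0\{b} :: stopped
LTS(Q): 6 reachable states
  t0 = b.(a.b.0 + a.0\{b}) + (a.(0 + 0)\{b} + (a.b.0 + (0 | 0 + 0 | 0))) :: --a--▸ t1, --a--▸ t2, --b--▸ t3
  t1 = (0 + 0)\{b} :: stopped
  t2 = b.0 :: --b--▸ t4
  t3 = a.b.0 + a.0\{b} :: --a--▸ t2, --a--▸ t5
  t4 = 0 :: stopped
  t5 = 0\{b} :: stopped
Run σ = ⟨bb⟩ on P: start {s0}
  [1] b ⇒ {s3}
  [2] b ⇒ {s4}
  P completes σ.
Run σ = ⟨bb⟩ on Q: start {t0}
  [1] b ⇒ {t3}
  [2] b ⇒ ∅  — Q cannot continue

NO — witness ⟨bb⟩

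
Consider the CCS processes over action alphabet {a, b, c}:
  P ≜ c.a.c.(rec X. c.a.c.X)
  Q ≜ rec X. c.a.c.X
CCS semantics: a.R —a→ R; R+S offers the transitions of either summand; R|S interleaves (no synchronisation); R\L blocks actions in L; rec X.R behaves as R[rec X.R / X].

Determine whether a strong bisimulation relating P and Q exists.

P's transition system — 4 states:
  s0 = c.a.c.(rec X. c.a.c.X) ⊢ --c--▸ s1
  s1 = a.c.(rec X. c.a.c.X) ⊢ --a--▸ s2
  s2 = c.(rec X. c.a.c.X) ⊢ --c--▸ s3
  s3 = rec X. c.a.c.X ⊢ --c--▸ s1
Q's transition system — 3 states:
  t0 = rec X. c.a.c.X ⊢ --c--▸ t1
  t1 = a.c.(rec X. c.a.c.X) ⊢ --a--▸ t2
  t2 = c.(rec X. c.a.c.X) ⊢ --c--▸ t0
Partition-refinement fixed point:
  B0 = {s0, s3, t0}
  B1 = {s1, t1}
  B2 = {s2, t2}
s0 ∈ B0, t0 ∈ B0 → same block

bisimilar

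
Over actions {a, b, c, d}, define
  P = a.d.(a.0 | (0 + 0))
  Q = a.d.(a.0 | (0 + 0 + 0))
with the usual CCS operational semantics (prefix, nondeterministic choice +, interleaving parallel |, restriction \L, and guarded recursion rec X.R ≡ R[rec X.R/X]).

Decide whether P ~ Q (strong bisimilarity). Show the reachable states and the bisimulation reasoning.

P's transition system — 4 states:
  u0 = a.d.(a.0 | (0 + 0)) → -a-> u1
  u1 = d.(a.0 | (0 + 0)) → -d-> u2
  u2 = a.0 | (0 + 0) → -a-> u3
  u3 = 0 | (0 + 0) → ∅
Q's transition system — 4 states:
  v0 = a.d.(a.0 | (0 + 0 + 0)) → -a-> v1
  v1 = d.(a.0 | (0 + 0 + 0)) → -d-> v2
  v2 = a.0 | (0 + 0 + 0) → -a-> v3
  v3 = 0 | (0 + 0 + 0) → ∅
Partition-refinement fixed point:
  B0 = {u0, v0}
  B1 = {u1, v1}
  B2 = {u2, v2}
  B3 = {u3, v3}
u0 ∈ B0, v0 ∈ B0 → same block

bisimilar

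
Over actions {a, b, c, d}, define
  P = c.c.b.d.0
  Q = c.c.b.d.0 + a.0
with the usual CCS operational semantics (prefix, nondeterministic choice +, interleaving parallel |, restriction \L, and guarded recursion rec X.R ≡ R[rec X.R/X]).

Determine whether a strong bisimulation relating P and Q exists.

Reachable graph of P (5 states):
  m0 = c.c.b.d.0 → -c-> m1
  m1 = c.b.d.0 → -c-> m2
  m2 = b.d.0 → -b-> m3
  m3 = d.0 → -d-> m4
  m4 = 0 → ∅
Reachable graph of Q (5 states):
  n0 = c.c.b.d.0 + a.0 → -a-> n1, -c-> n2
  n1 = 0 → ∅
  n2 = c.b.d.0 → -c-> n3
  n3 = b.d.0 → -b-> n4
  n4 = d.0 → -d-> n1
Bisimilarity quotient blocks:
  B0 = {m0}
  B1 = {m1, n2}
  B2 = {m2, n3}
  B3 = {m3, n4}
  B4 = {m4, n1}
  B5 = {n0}
m0 ∈ B0, n0 ∈ B5 → different blocks

NO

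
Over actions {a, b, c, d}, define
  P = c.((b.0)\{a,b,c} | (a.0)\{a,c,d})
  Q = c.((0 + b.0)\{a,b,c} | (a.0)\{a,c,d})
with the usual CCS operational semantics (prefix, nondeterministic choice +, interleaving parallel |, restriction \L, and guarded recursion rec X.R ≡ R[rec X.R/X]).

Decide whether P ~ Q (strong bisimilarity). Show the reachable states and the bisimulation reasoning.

Reachable graph of P (2 states):
  m0 = c.((b.0)\{a,b,c} | (a.0)\{a,c,d}) | -c-> m1
  m1 = (b.0)\{a,b,c} | (a.0)\{a,c,d} | ·
Reachable graph of Q (2 states):
  n0 = c.((0 + b.0)\{a,b,c} | (a.0)\{a,c,d}) | -c-> n1
  n1 = (0 + b.0)\{a,b,c} | (a.0)\{a,c,d} | ·
Coarsest stable partition (strong bisimilarity classes):
  B0 = {m0, n0}
  B1 = {m1, n1}
m0 ∈ B0, n0 ∈ B0 → same block

YES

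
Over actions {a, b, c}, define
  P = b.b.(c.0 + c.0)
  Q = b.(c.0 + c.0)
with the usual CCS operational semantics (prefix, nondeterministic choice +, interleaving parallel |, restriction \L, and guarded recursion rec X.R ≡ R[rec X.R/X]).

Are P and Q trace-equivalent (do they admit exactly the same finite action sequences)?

NO — witness ⟨bb⟩

P's transition system — 4 states:
  s0 = b.b.(c.0 + c.0) | =b=> s1
  s1 = b.(c.0 + c.0) | =b=> s2
  s2 = c.0 + c.0 | =c=> s3
  s3 = 0 | (no moves)
Q's transition system — 3 states:
  t0 = b.(c.0 + c.0) | =b=> t1
  t1 = c.0 + c.0 | =c=> t2
  t2 = 0 | (no moves)
Executing bb from P (initial set {s0}):
  step 1 (b): {s1}
  step 2 (b): {s2}
  P completes σ.
Executing bb from Q (initial set {t0}):
  step 1 (b): {t1}
  step 2 (b): ∅  — Q cannot continue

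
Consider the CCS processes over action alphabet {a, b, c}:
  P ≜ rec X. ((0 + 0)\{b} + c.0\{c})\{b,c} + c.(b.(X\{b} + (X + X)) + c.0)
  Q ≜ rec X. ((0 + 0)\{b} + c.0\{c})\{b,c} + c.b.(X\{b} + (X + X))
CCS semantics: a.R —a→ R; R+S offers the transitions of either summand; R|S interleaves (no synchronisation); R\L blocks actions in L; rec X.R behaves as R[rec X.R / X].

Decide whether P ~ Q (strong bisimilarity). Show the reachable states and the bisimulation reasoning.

P ≁ Q

Reachable graph of P (6 states):
  u0 = rec X. ((0 + 0)\{b} + c.0\{c})\{b,c} + c.(b.(X\{b} + (X + X)) + c.0) :: —c→ u1
  u1 = b.((rec X. ((0 + 0)\{b} + c.0\{c})\{b,c} + c.(b.(X\{b} + (X + X)) + c.0))\{b} + ((rec X. ((0 + 0)\{b} + c.0\{c})\{b,c} + c.(b.(X\{b} + (X + X)) + c.0)) + (rec X. ((0 + 0)\{b} + c.0\{c})\{b,c} + c.(b.(X\{b} + (X + X)) + c.0)))) + c.0 :: —b→ u2, —c→ u3
  u2 = (rec X. ((0 + 0)\{b} + c.0\{c})\{b,c} + c.(b.(X\{b} + (X + X)) + c.0))\{b} + ((rec X. ((0 + 0)\{b} + c.0\{c})\{b,c} + c.(b.(X\{b} + (X + X)) + c.0)) + (rec X. ((0 + 0)\{b} + c.0\{c})\{b,c} + c.(b.(X\{b} + (X + X)) + c.0))) :: —c→ u1, —c→ u4
  u3 = 0 :: stopped
  u4 = (b.((rec X. ((0 + 0)\{b} + c.0\{c})\{b,c} + c.(b.(X\{b} + (X + X)) + c.0))\{b} + ((rec X. ((0 + 0)\{b} + c.0\{c})\{b,c} + c.(b.(X\{b} + (X + X)) + c.0)) + (rec X. ((0 + 0)\{b} + c.0\{c})\{b,c} + c.(b.(X\{b} + (X + X)) + c.0)))) + c.0)\{b} :: —c→ u5
  u5 = 0\{b} :: stopped
Reachable graph of Q (4 states):
  v0 = rec X. ((0 + 0)\{b} + c.0\{c})\{b,c} + c.b.(X\{b} + (X + X)) :: —c→ v1
  v1 = b.((rec X. ((0 + 0)\{b} + c.0\{c})\{b,c} + c.b.(X\{b} + (X + X)))\{b} + ((rec X. ((0 + 0)\{b} + c.0\{c})\{b,c} + c.b.(X\{b} + (X + X))) + (rec X. ((0 + 0)\{b} + c.0\{c})\{b,c} + c.b.(X\{b} + (X + X))))) :: —b→ v2
  v2 = (rec X. ((0 + 0)\{b} + c.0\{c})\{b,c} + c.b.(X\{b} + (X + X)))\{b} + ((rec X. ((0 + 0)\{b} + c.0\{c})\{b,c} + c.b.(X\{b} + (X + X))) + (rec X. ((0 + 0)\{b} + c.0\{c})\{b,c} + c.b.(X\{b} + (X + X)))) :: —c→ v1, —c→ v3
  v3 = (b.((rec X. ((0 + 0)\{b} + c.0\{c})\{b,c} + c.b.(X\{b} + (X + X)))\{b} + ((rec X. ((0 + 0)\{b} + c.0\{c})\{b,c} + c.b.(X\{b} + (X + X))) + (rec X. ((0 + 0)\{b} + c.0\{c})\{b,c} + c.b.(X\{b} + (X + X))))))\{b} :: stopped
Bisimilarity quotient blocks:
  B0 = {u0}
  B1 = {u1}
  B2 = {u2}
  B3 = {u4}
  B4 = {u3, u5, v3}
  B5 = {v0}
  B6 = {v1}
  B7 = {v2}
u0 ∈ B0, v0 ∈ B5 → different blocks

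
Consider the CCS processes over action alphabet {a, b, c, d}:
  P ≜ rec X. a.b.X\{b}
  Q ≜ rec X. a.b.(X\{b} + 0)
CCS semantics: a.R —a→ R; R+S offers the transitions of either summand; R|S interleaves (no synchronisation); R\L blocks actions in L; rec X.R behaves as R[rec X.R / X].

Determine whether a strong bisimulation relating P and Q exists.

Reachable graph of P (4 states):
  p0 = rec X. a.b.X\{b} | =a=> p1
  p1 = b.(rec X. a.b.X\{b})\{b} | =b=> p2
  p2 = (rec X. a.b.X\{b})\{b} | =a=> p3
  p3 = (b.(rec X. a.b.X\{b})\{b})\{b} | ∅
Reachable graph of Q (4 states):
  q0 = rec X. a.b.(X\{b} + 0) | =a=> q1
  q1 = b.((rec X. a.b.(X\{b} + 0))\{b} + 0) | =b=> q2
  q2 = (rec X. a.b.(X\{b} + 0))\{b} + 0 | =a=> q3
  q3 = (b.((rec X. a.b.(X\{b} + 0))\{b} + 0))\{b} | ∅
Coarsest stable partition (strong bisimilarity classes):
  B0 = {p0, q0}
  B1 = {p1, q1}
  B2 = {p2, q2}
  B3 = {p3, q3}
p0 ∈ B0, q0 ∈ B0 → same block

YES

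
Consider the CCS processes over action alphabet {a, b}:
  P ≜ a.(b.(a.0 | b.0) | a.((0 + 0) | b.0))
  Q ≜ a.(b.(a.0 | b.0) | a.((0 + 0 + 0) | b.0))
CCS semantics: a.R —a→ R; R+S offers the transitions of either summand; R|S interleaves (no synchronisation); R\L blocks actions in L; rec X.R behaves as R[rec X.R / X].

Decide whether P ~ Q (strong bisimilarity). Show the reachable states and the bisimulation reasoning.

YES

Reachable graph of P (16 states):
  u0 = a.(b.(a.0 | b.0) | a.((0 + 0) | b.0)) has moves -a-> u1
  u1 = b.(a.0 | b.0) | a.((0 + 0) | b.0) has moves -a-> u2, -b-> u3
  u2 = b.(a.0 | b.0) | ((0 + 0) | b.0) has moves -b-> u4, -b-> u5
  u3 = a.0 | b.0 | a.((0 + 0) | b.0) has moves -a-> u4, -a-> u6, -b-> u7
  u4 = a.0 | b.0 | ((0 + 0) | b.0) has moves -a-> u8, -b-> u10, -b-> u9
  u5 = b.(a.0 | b.0) | ((0 + 0) | 0) has moves -b-> u10
  u6 = 0 | b.0 | a.((0 + 0) | b.0) has moves -a-> u8, -b-> u11
  u7 = a.0 | 0 | a.((0 + 0) | b.0) has moves -a-> u11, -a-> u9
  u8 = 0 | b.0 | ((0 + 0) | b.0) has moves -b-> u12, -b-> u13
  u9 = a.0 | 0 | ((0 + 0) | b.0) has moves -a-> u12, -b-> u14
  u10 = a.0 | b.0 | ((0 + 0) | 0) has moves -a-> u13, -b-> u14
  u11 = 0 | 0 | a.((0 + 0) | b.0) has moves -a-> u12
  u12 = 0 | 0 | ((0 + 0) | b.0) has moves -b-> u15
  u13 = 0 | b.0 | ((0 + 0) | 0) has moves -b-> u15
  u14 = a.0 | 0 | ((0 + 0) | 0) has moves -a-> u15
  u15 = 0 | 0 | ((0 + 0) | 0) has moves deadlocked
Reachable graph of Q (16 states):
  v0 = a.(b.(a.0 | b.0) | a.((0 + 0 + 0) | b.0)) has moves -a-> v1
  v1 = b.(a.0 | b.0) | a.((0 + 0 + 0) | b.0) has moves -a-> v2, -b-> v3
  v2 = b.(a.0 | b.0) | ((0 + 0 + 0) | b.0) has moves -b-> v4, -b-> v5
  v3 = a.0 | b.0 | a.((0 + 0 + 0) | b.0) has moves -a-> v4, -a-> v6, -b-> v7
  v4 = a.0 | b.0 | ((0 + 0 + 0) | b.0) has moves -a-> v8, -b-> v10, -b-> v9
  v5 = b.(a.0 | b.0) | ((0 + 0 + 0) | 0) has moves -b-> v10
  v6 = 0 | b.0 | a.((0 + 0 + 0) | b.0) has moves -a-> v8, -b-> v11
  v7 = a.0 | 0 | a.((0 + 0 + 0) | b.0) has moves -a-> v11, -a-> v9
  v8 = 0 | b.0 | ((0 + 0 + 0) | b.0) has moves -b-> v12, -b-> v13
  v9 = a.0 | 0 | ((0 + 0 + 0) | b.0) has moves -a-> v12, -b-> v14
  v10 = a.0 | b.0 | ((0 + 0 + 0) | 0) has moves -a-> v13, -b-> v14
  v11 = 0 | 0 | a.((0 + 0 + 0) | b.0) has moves -a-> v12
  v12 = 0 | 0 | ((0 + 0 + 0) | b.0) has moves -b-> v15
  v13 = 0 | b.0 | ((0 + 0 + 0) | 0) has moves -b-> v15
  v14 = a.0 | 0 | ((0 + 0 + 0) | 0) has moves -a-> v15
  v15 = 0 | 0 | ((0 + 0 + 0) | 0) has moves deadlocked
Bisimilarity quotient blocks:
  B0 = {u0, v0}
  B1 = {u1, v1}
  B2 = {u2, v2}
  B3 = {u4, v4}
  B4 = {u10, u9, v10, v9}
  B5 = {u12, u13, v12, v13}
  B6 = {u15, v15}
  B7 = {u14, v14}
  B8 = {u8, v8}
  B9 = {u5, v5}
  B10 = {u3, v3}
  B11 = {u6, v6}
  B12 = {u11, v11}
  B13 = {u7, v7}
u0 ∈ B0, v0 ∈ B0 → same block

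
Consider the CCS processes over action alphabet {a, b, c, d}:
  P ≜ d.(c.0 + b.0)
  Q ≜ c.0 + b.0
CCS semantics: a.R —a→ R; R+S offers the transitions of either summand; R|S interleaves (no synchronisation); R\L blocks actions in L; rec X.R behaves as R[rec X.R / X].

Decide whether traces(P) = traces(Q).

traces(P) ≠ traces(Q) — witness ⟨d⟩

LTS(P): 3 reachable states
  m0 = d.(c.0 + b.0) has moves ··d··> m1
  m1 = c.0 + b.0 has moves ··b··> m2, ··c··> m2
  m2 = 0 has moves stopped
LTS(Q): 2 reachable states
  n0 = c.0 + b.0 has moves ··b··> n1, ··c··> n1
  n1 = 0 has moves stopped
Trace ⟨d⟩ through P, begin at {m0}:
  after d @ step 1: {m1}
  P completes σ.
Trace ⟨d⟩ through Q, begin at {n0}:
  after d @ step 1: ∅ (Q stuck)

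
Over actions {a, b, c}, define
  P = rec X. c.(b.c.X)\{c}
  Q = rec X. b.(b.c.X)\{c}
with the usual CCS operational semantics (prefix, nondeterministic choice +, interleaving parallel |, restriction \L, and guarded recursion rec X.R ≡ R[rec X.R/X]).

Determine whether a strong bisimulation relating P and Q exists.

LTS(P): 3 reachable states
  p0 = rec X. c.(b.c.X)\{c} ⊢ ··c··> p1
  p1 = (b.c.(rec X. c.(b.c.X)\{c}))\{c} ⊢ ··b··> p2
  p2 = (c.(rec X. c.(b.c.X)\{c}))\{c} ⊢ deadlocked
LTS(Q): 3 reachable states
  q0 = rec X. b.(b.c.X)\{c} ⊢ ··b··> q1
  q1 = (b.c.(rec X. b.(b.c.X)\{c}))\{c} ⊢ ··b··> q2
  q2 = (c.(rec X. b.(b.c.X)\{c}))\{c} ⊢ deadlocked
Partition-refinement fixed point:
  B0 = {p0}
  B1 = {p1, q1}
  B2 = {p2, q2}
  B3 = {q0}
p0 ∈ B0, q0 ∈ B3 → different blocks

not bisimilar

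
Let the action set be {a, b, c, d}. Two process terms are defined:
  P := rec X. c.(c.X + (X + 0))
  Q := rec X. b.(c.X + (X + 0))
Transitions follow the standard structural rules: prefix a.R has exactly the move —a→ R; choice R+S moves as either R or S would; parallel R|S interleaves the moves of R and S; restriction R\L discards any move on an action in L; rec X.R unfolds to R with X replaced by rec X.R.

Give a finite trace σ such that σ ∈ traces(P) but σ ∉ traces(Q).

c

LTS(P): 2 reachable states
  p0 = rec X. c.(c.X + (X + 0)) ⊢ —c→ p1
  p1 = c.(rec X. c.(c.X + (X + 0))) + ((rec X. c.(c.X + (X + 0))) + 0) ⊢ —c→ p0, —c→ p1
LTS(Q): 2 reachable states
  q0 = rec X. b.(c.X + (X + 0)) ⊢ —b→ q1
  q1 = c.(rec X. b.(c.X + (X + 0))) + ((rec X. b.(c.X + (X + 0))) + 0) ⊢ —b→ q1, —c→ q0
Trace ⟨c⟩ through P, begin at {p0}:
  [1] c ⇒ {p1}
  ✓ P
Trace ⟨c⟩ through Q, begin at {q0}:
  [1] c ⇒ ∅ (Q stuck)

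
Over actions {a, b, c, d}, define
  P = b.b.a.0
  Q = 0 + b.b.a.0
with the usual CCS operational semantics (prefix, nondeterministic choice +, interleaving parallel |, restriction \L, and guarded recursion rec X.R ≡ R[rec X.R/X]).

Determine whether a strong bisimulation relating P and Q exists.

P's transition system — 4 states:
  u0 = b.b.a.0 has moves -b-> u1
  u1 = b.a.0 has moves -b-> u2
  u2 = a.0 has moves -a-> u3
  u3 = 0 has moves stopped
Q's transition system — 4 states:
  v0 = 0 + b.b.a.0 has moves -b-> v1
  v1 = b.a.0 has moves -b-> v2
  v2 = a.0 has moves -a-> v3
  v3 = 0 has moves stopped
Bisimilarity quotient blocks:
  B0 = {u0, v0}
  B1 = {u1, v1}
  B2 = {u2, v2}
  B3 = {u3, v3}
u0 ∈ B0, v0 ∈ B0 → same block

YES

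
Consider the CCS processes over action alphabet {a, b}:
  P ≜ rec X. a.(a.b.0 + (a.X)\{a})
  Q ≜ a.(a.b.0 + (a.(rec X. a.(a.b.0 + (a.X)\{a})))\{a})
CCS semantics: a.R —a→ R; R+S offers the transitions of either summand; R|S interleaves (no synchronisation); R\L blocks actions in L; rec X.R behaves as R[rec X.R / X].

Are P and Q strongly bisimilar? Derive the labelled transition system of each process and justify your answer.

bisimilar

Reachable graph of P (4 states):
  s0 = rec X. a.(a.b.0 + (a.X)\{a}) ⊢ =a=> s1
  s1 = a.b.0 + (a.(rec X. a.(a.b.0 + (a.X)\{a})))\{a} ⊢ =a=> s2
  s2 = b.0 ⊢ =b=> s3
  s3 = 0 ⊢ (no moves)
Reachable graph of Q (4 states):
  t0 = a.(a.b.0 + (a.(rec X. a.(a.b.0 + (a.X)\{a})))\{a}) ⊢ =a=> t1
  t1 = a.b.0 + (a.(rec X. a.(a.b.0 + (a.X)\{a})))\{a} ⊢ =a=> t2
  t2 = b.0 ⊢ =b=> t3
  t3 = 0 ⊢ (no moves)
Bisimilarity quotient blocks:
  B0 = {s0, t0}
  B1 = {s1, t1}
  B2 = {s2, t2}
  B3 = {s3, t3}
s0 ∈ B0, t0 ∈ B0 → same block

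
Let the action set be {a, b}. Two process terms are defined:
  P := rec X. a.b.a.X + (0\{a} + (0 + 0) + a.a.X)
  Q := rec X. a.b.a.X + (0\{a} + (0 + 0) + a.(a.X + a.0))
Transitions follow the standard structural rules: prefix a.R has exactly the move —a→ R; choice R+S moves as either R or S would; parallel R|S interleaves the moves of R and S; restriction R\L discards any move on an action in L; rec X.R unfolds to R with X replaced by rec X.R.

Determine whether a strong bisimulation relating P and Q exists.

LTS(P): 3 reachable states
  u0 = rec X. a.b.a.X + (0\{a} + (0 + 0) + a.a.X) ⊢ --a--▸ u1, --a--▸ u2
  u1 = a.(rec X. a.b.a.X + (0\{a} + (0 + 0) + a.a.X)) ⊢ --a--▸ u0
  u2 = b.a.(rec X. a.b.a.X + (0\{a} + (0 + 0) + a.a.X)) ⊢ --b--▸ u1
LTS(Q): 5 reachable states
  v0 = rec X. a.b.a.X + (0\{a} + (0 + 0) + a.(a.X + a.0)) ⊢ --a--▸ v1, --a--▸ v2
  v1 = a.(rec X. a.b.a.X + (0\{a} + (0 + 0) + a.(a.X + a.0))) + a.0 ⊢ --a--▸ v0, --a--▸ v3
  v2 = b.a.(rec X. a.b.a.X + (0\{a} + (0 + 0) + a.(a.X + a.0))) ⊢ --b--▸ v4
  v3 = 0 ⊢ ·
  v4 = a.(rec X. a.b.a.X + (0\{a} + (0 + 0) + a.(a.X + a.0))) ⊢ --a--▸ v0
Coarsest stable partition (strong bisimilarity classes):
  B0 = {u0}
  B1 = {u2}
  B2 = {u1}
  B3 = {v0}
  B4 = {v2}
  B5 = {v4}
  B6 = {v1}
  B7 = {v3}
u0 ∈ B0, v0 ∈ B3 → different blocks

NO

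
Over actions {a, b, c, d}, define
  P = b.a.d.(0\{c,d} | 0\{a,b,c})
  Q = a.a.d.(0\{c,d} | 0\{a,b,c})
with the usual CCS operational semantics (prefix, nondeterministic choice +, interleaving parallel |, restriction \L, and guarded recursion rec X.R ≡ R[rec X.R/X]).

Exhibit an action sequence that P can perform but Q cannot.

b

Reachable graph of P (4 states):
  p0 = b.a.d.(0\{c,d} | 0\{a,b,c}) :: -b-> p1
  p1 = a.d.(0\{c,d} | 0\{a,b,c}) :: -a-> p2
  p2 = d.(0\{c,d} | 0\{a,b,c}) :: -d-> p3
  p3 = 0\{c,d} | 0\{a,b,c} :: ∅
Reachable graph of Q (4 states):
  q0 = a.a.d.(0\{c,d} | 0\{a,b,c}) :: -a-> q1
  q1 = a.d.(0\{c,d} | 0\{a,b,c}) :: -a-> q2
  q2 = d.(0\{c,d} | 0\{a,b,c}) :: -d-> q3
  q3 = 0\{c,d} | 0\{a,b,c} :: ∅
Executing b from P (initial set {p0}):
  after b @ step 1: {p1}
  P completes σ.
Executing b from Q (initial set {q0}):
  after b @ step 1: ∅ (Q stuck)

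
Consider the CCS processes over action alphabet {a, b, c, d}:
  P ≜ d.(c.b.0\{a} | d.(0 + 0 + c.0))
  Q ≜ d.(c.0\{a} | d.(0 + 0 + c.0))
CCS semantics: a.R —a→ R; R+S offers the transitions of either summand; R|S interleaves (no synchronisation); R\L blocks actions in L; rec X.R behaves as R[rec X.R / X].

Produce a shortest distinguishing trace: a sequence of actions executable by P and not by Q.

dcb

P's transition system — 10 states:
  s0 = d.(c.b.0\{a} | d.(0 + 0 + c.0)) :: —d→ s1
  s1 = c.b.0\{a} | d.(0 + 0 + c.0) :: —c→ s2, —d→ s3
  s2 = b.0\{a} | d.(0 + 0 + c.0) :: —b→ s4, —d→ s5
  s3 = c.b.0\{a} | (0 + 0 + c.0) :: —c→ s5, —c→ s6
  s4 = 0\{a} | d.(0 + 0 + c.0) :: —d→ s7
  s5 = b.0\{a} | (0 + 0 + c.0) :: —b→ s7, —c→ s8
  s6 = c.b.0\{a} | 0 :: —c→ s8
  s7 = 0\{a} | (0 + 0 + c.0) :: —c→ s9
  s8 = b.0\{a} | 0 :: —b→ s9
  s9 = 0\{a} | 0 :: deadlocked
Q's transition system — 7 states:
  t0 = d.(c.0\{a} | d.(0 + 0 + c.0)) :: —d→ t1
  t1 = c.0\{a} | d.(0 + 0 + c.0) :: —c→ t2, —d→ t3
  t2 = 0\{a} | d.(0 + 0 + c.0) :: —d→ t4
  t3 = c.0\{a} | (0 + 0 + c.0) :: —c→ t4, —c→ t5
  t4 = 0\{a} | (0 + 0 + c.0) :: —c→ t6
  t5 = c.0\{a} | 0 :: —c→ t6
  t6 = 0\{a} | 0 :: deadlocked
Executing dcb from P (initial set {s0}):
  after d @ step 1: {s1}
  after c @ step 2: {s2}
  after b @ step 3: {s4}
  ✓ P
Executing dcb from Q (initial set {t0}):
  after d @ step 1: {t1}
  after c @ step 2: {t2}
  after b @ step 3: ∅  — Q cannot continue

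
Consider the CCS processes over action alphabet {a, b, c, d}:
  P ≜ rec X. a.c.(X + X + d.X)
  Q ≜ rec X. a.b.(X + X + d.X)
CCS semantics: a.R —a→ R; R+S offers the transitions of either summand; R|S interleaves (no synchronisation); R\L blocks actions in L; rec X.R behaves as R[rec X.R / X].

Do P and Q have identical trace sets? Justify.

NO — witness ⟨ac⟩

P's transition system — 3 states:
  u0 = rec X. a.c.(X + X + d.X) :: -a-> u1
  u1 = c.((rec X. a.c.(X + X + d.X)) + (rec X. a.c.(X + X + d.X)) + d.(rec X. a.c.(X + X + d.X))) :: -c-> u2
  u2 = (rec X. a.c.(X + X + d.X)) + (rec X. a.c.(X + X + d.X)) + d.(rec X. a.c.(X + X + d.X)) :: -a-> u1, -d-> u0
Q's transition system — 3 states:
  v0 = rec X. a.b.(X + X + d.X) :: -a-> v1
  v1 = b.((rec X. a.b.(X + X + d.X)) + (rec X. a.b.(X + X + d.X)) + d.(rec X. a.b.(X + X + d.X))) :: -b-> v2
  v2 = (rec X. a.b.(X + X + d.X)) + (rec X. a.b.(X + X + d.X)) + d.(rec X. a.b.(X + X + d.X)) :: -a-> v1, -d-> v0
Trace ⟨ac⟩ through P, begin at {u0}:
  after a @ step 1: {u1}
  after c @ step 2: {u2}
  — P admits the full trace.
Trace ⟨ac⟩ through Q, begin at {v0}:
  after a @ step 1: {v1}
  after c @ step 2: ∅  — Q cannot continue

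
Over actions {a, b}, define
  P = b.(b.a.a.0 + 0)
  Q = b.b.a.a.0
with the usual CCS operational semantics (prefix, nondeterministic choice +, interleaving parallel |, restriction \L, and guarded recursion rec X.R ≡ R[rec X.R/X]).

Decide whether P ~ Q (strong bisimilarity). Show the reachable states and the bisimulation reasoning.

YES

LTS(P): 5 reachable states
  u0 = b.(b.a.a.0 + 0) → =b=> u1
  u1 = b.a.a.0 + 0 → =b=> u2
  u2 = a.a.0 → =a=> u3
  u3 = a.0 → =a=> u4
  u4 = 0 → stopped
LTS(Q): 5 reachable states
  v0 = b.b.a.a.0 → =b=> v1
  v1 = b.a.a.0 → =b=> v2
  v2 = a.a.0 → =a=> v3
  v3 = a.0 → =a=> v4
  v4 = 0 → stopped
Bisimilarity quotient blocks:
  B0 = {u0, v0}
  B1 = {u1, v1}
  B2 = {u2, v2}
  B3 = {u3, v3}
  B4 = {u4, v4}
u0 ∈ B0, v0 ∈ B0 → same block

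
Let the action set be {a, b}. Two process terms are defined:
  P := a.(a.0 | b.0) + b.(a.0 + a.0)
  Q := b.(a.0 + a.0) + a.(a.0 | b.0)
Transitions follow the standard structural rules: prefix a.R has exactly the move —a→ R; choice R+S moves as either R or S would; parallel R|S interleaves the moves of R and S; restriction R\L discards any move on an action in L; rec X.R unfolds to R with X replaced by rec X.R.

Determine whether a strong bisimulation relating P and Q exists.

P ~ Q

P's transition system — 7 states:
  s0 = a.(a.0 | b.0) + b.(a.0 + a.0) → -a-> s1, -b-> s2
  s1 = a.0 | b.0 → -a-> s3, -b-> s4
  s2 = a.0 + a.0 → -a-> s5
  s3 = 0 | b.0 → -b-> s6
  s4 = a.0 | 0 → -a-> s6
  s5 = 0 → stopped
  s6 = 0 | 0 → stopped
Q's transition system — 7 states:
  t0 = b.(a.0 + a.0) + a.(a.0 | b.0) → -a-> t1, -b-> t2
  t1 = a.0 | b.0 → -a-> t3, -b-> t4
  t2 = a.0 + a.0 → -a-> t5
  t3 = 0 | b.0 → -b-> t6
  t4 = a.0 | 0 → -a-> t6
  t5 = 0 → stopped
  t6 = 0 | 0 → stopped
Bisimilarity quotient blocks:
  B0 = {s0, t0}
  B1 = {s2, s4, t2, t4}
  B2 = {s5, s6, t5, t6}
  B3 = {s1, t1}
  B4 = {s3, t3}
s0 ∈ B0, t0 ∈ B0 → same block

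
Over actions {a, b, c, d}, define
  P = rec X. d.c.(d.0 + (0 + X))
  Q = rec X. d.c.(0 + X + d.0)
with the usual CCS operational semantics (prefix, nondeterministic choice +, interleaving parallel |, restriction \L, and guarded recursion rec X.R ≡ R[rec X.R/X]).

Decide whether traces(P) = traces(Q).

P's transition system — 4 states:
  s0 = rec X. d.c.(d.0 + (0 + X)) :: --d--▸ s1
  s1 = c.(d.0 + (0 + (rec X. d.c.(d.0 + (0 + X))))) :: --c--▸ s2
  s2 = d.0 + (0 + (rec X. d.c.(d.0 + (0 + X)))) :: --d--▸ s1, --d--▸ s3
  s3 = 0 :: ·
Q's transition system — 4 states:
  t0 = rec X. d.c.(0 + X + d.0) :: --d--▸ t1
  t1 = c.(0 + (rec X. d.c.(0 + X + d.0)) + d.0) :: --c--▸ t2
  t2 = 0 + (rec X. d.c.(0 + X + d.0)) + d.0 :: --d--▸ t1, --d--▸ t3
  t3 = 0 :: ·
Coarsest stable partition (strong bisimilarity classes):
  B0 = {s0, t0}
  B1 = {s1, t1}
  B2 = {s2, t2}
  B3 = {s3, t3}
s0 ∈ B0, t0 ∈ B0 → same block
Bisimilar ⇒ trace-equivalent.

traces(P) = traces(Q)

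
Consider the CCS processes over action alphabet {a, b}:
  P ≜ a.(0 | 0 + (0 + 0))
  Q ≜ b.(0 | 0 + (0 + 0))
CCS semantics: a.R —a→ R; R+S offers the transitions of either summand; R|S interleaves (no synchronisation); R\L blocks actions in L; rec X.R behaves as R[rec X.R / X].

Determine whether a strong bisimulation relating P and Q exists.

NO

LTS(P): 2 reachable states
  u0 = a.(0 | 0 + (0 + 0)) ⊢ —a→ u1
  u1 = 0 | 0 + (0 + 0) ⊢ deadlocked
LTS(Q): 2 reachable states
  v0 = b.(0 | 0 + (0 + 0)) ⊢ —b→ v1
  v1 = 0 | 0 + (0 + 0) ⊢ deadlocked
Partition-refinement fixed point:
  B0 = {u0}
  B1 = {u1, v1}
  B2 = {v0}
u0 ∈ B0, v0 ∈ B2 → different blocks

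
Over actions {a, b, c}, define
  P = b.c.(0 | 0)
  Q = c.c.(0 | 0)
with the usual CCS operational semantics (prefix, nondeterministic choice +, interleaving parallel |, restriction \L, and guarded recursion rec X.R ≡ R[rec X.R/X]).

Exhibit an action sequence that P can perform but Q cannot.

b

Reachable graph of P (3 states):
  u0 = b.c.(0 | 0) has moves ··b··> u1
  u1 = c.(0 | 0) has moves ··c··> u2
  u2 = 0 | 0 has moves stopped
Reachable graph of Q (3 states):
  v0 = c.c.(0 | 0) has moves ··c··> v1
  v1 = c.(0 | 0) has moves ··c··> v2
  v2 = 0 | 0 has moves stopped
Run σ = ⟨b⟩ on P: start {u0}
  [1] b ⇒ {u1}
  P completes σ.
Run σ = ⟨b⟩ on Q: start {v0}
  [1] b ⇒ no successor for Q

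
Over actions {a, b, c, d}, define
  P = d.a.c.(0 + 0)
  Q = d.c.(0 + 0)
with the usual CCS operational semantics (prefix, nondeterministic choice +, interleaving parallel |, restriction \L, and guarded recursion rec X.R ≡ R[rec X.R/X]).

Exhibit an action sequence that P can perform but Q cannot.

da

LTS(P): 4 reachable states
  m0 = d.a.c.(0 + 0) has moves --d--▸ m1
  m1 = a.c.(0 + 0) has moves --a--▸ m2
  m2 = c.(0 + 0) has moves --c--▸ m3
  m3 = 0 + 0 has moves ·
LTS(Q): 3 reachable states
  n0 = d.c.(0 + 0) has moves --d--▸ n1
  n1 = c.(0 + 0) has moves --c--▸ n2
  n2 = 0 + 0 has moves ·
Trace ⟨da⟩ through P, begin at {m0}:
  [1] d ⇒ {m1}
  [2] a ⇒ {m2}
  — P admits the full trace.
Trace ⟨da⟩ through Q, begin at {n0}:
  [1] d ⇒ {n1}
  [2] a ⇒ ∅ (Q stuck)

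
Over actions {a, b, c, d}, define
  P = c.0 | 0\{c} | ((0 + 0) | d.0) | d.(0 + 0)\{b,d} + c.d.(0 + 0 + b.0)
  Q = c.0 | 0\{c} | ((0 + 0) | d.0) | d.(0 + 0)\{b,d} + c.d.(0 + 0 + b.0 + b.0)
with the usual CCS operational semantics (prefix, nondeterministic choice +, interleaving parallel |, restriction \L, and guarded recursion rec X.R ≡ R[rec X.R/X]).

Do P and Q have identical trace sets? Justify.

traces(P) = traces(Q)

P's transition system — 11 states:
  m0 = c.0 | 0\{c} | ((0 + 0) | d.0) | d.(0 + 0)\{b,d} + c.d.(0 + 0 + b.0) → =c=> m1, =c=> m2, =d=> m3, =d=> m4
  m1 = 0 | 0\{c} | ((0 + 0) | d.0) | d.(0 + 0)\{b,d} → =d=> m5, =d=> m6
  m2 = d.(0 + 0 + b.0) → =d=> m7
  m3 = c.0 | 0\{c} | ((0 + 0) | 0) | d.(0 + 0)\{b,d} → =c=> m5, =d=> m8
  m4 = c.0 | 0\{c} | ((0 + 0) | d.0) | (0 + 0)\{b,d} → =c=> m6, =d=> m8
  m5 = 0 | 0\{c} | ((0 + 0) | 0) | d.(0 + 0)\{b,d} → =d=> m9
  m6 = 0 | 0\{c} | ((0 + 0) | d.0) | (0 + 0)\{b,d} → =d=> m9
  m7 = 0 + 0 + b.0 → =b=> m10
  m8 = c.0 | 0\{c} | ((0 + 0) | 0) | (0 + 0)\{b,d} → =c=> m9
  m9 = 0 | 0\{c} | ((0 + 0) | 0) | (0 + 0)\{b,d} → stopped
  m10 = 0 → stopped
Q's transition system — 11 states:
  n0 = c.0 | 0\{c} | ((0 + 0) | d.0) | d.(0 + 0)\{b,d} + c.d.(0 + 0 + b.0 + b.0) → =c=> n1, =c=> n2, =d=> n3, =d=> n4
  n1 = 0 | 0\{c} | ((0 + 0) | d.0) | d.(0 + 0)\{b,d} → =d=> n5, =d=> n6
  n2 = d.(0 + 0 + b.0 + b.0) → =d=> n7
  n3 = c.0 | 0\{c} | ((0 + 0) | 0) | d.(0 + 0)\{b,d} → =c=> n5, =d=> n8
  n4 = c.0 | 0\{c} | ((0 + 0) | d.0) | (0 + 0)\{b,d} → =c=> n6, =d=> n8
  n5 = 0 | 0\{c} | ((0 + 0) | 0) | d.(0 + 0)\{b,d} → =d=> n9
  n6 = 0 | 0\{c} | ((0 + 0) | d.0) | (0 + 0)\{b,d} → =d=> n9
  n7 = 0 + 0 + b.0 + b.0 → =b=> n10
  n8 = c.0 | 0\{c} | ((0 + 0) | 0) | (0 + 0)\{b,d} → =c=> n9
  n9 = 0 | 0\{c} | ((0 + 0) | 0) | (0 + 0)\{b,d} → stopped
  n10 = 0 → stopped
Partition-refinement fixed point:
  B0 = {m0, n0}
  B1 = {m3, m4, n3, n4}
  B2 = {m8, n8}
  B3 = {m10, m9, n10, n9}
  B4 = {m5, m6, n5, n6}
  B5 = {m2, n2}
  B6 = {m7, n7}
  B7 = {m1, n1}
m0 ∈ B0, n0 ∈ B0 → same block
Bisimilar ⇒ trace-equivalent.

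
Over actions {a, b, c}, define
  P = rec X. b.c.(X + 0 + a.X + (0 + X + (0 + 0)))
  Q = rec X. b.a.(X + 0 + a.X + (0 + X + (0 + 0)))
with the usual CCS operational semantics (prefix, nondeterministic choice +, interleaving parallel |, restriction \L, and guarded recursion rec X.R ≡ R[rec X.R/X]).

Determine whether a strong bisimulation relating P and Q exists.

Reachable graph of P (3 states):
  m0 = rec X. b.c.(X + 0 + a.X + (0 + X + (0 + 0))) → —b→ m1
  m1 = c.((rec X. b.c.(X + 0 + a.X + (0 + X + (0 + 0)))) + 0 + a.(rec X. b.c.(X + 0 + a.X + (0 + X + (0 + 0)))) + (0 + (rec X. b.c.(X + 0 + a.X + (0 + X + (0 + 0)))) + (0 + 0))) → —c→ m2
  m2 = (rec X. b.c.(X + 0 + a.X + (0 + X + (0 + 0)))) + 0 + a.(rec X. b.c.(X + 0 + a.X + (0 + X + (0 + 0)))) + (0 + (rec X. b.c.(X + 0 + a.X + (0 + X + (0 + 0)))) + (0 + 0)) → —a→ m0, —b→ m1
Reachable graph of Q (3 states):
  n0 = rec X. b.a.(X + 0 + a.X + (0 + X + (0 + 0))) → —b→ n1
  n1 = a.((rec X. b.a.(X + 0 + a.X + (0 + X + (0 + 0)))) + 0 + a.(rec X. b.a.(X + 0 + a.X + (0 + X + (0 + 0)))) + (0 + (rec X. b.a.(X + 0 + a.X + (0 + X + (0 + 0)))) + (0 + 0))) → —a→ n2
  n2 = (rec X. b.a.(X + 0 + a.X + (0 + X + (0 + 0)))) + 0 + a.(rec X. b.a.(X + 0 + a.X + (0 + X + (0 + 0)))) + (0 + (rec X. b.a.(X + 0 + a.X + (0 + X + (0 + 0)))) + (0 + 0)) → —a→ n0, —b→ n1
Partition-refinement fixed point:
  B0 = {m0}
  B1 = {m1}
  B2 = {m2}
  B3 = {n0}
  B4 = {n1}
  B5 = {n2}
m0 ∈ B0, n0 ∈ B3 → different blocks

P ≁ Q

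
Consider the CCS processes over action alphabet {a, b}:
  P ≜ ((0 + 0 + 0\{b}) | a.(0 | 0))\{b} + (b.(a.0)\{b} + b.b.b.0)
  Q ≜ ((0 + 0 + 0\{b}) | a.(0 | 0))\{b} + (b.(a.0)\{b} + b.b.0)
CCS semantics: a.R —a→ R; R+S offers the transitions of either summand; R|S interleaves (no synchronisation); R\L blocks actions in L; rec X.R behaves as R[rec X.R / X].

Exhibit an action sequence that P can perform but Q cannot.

Reachable graph of P (7 states):
  s0 = ((0 + 0 + 0\{b}) | a.(0 | 0))\{b} + (b.(a.0)\{b} + b.b.b.0) → --a--▸ s1, --b--▸ s2, --b--▸ s3
  s1 = ((0 + 0 + 0\{b}) | (0 | 0))\{b} → stopped
  s2 = (a.0)\{b} → --a--▸ s4
  s3 = b.b.0 → --b--▸ s5
  s4 = 0\{b} → stopped
  s5 = b.0 → --b--▸ s6
  s6 = 0 → stopped
Reachable graph of Q (6 states):
  t0 = ((0 + 0 + 0\{b}) | a.(0 | 0))\{b} + (b.(a.0)\{b} + b.b.0) → --a--▸ t1, --b--▸ t2, --b--▸ t3
  t1 = ((0 + 0 + 0\{b}) | (0 | 0))\{b} → stopped
  t2 = (a.0)\{b} → --a--▸ t4
  t3 = b.0 → --b--▸ t5
  t4 = 0\{b} → stopped
  t5 = 0 → stopped
Run σ = ⟨bbb⟩ on P: start {s0}
  [1] b ⇒ {s2, s3}
  [2] b ⇒ {s5}
  [3] b ⇒ {s6}
  ✓ P
Run σ = ⟨bbb⟩ on Q: start {t0}
  [1] b ⇒ {t2, t3}
  [2] b ⇒ {t5}
  [3] b ⇒ no successor for Q

bbb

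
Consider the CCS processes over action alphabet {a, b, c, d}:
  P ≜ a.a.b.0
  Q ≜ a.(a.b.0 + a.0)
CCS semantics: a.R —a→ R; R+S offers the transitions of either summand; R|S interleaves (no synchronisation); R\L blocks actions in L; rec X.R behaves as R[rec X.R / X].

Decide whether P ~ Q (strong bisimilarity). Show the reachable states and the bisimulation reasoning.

NO

LTS(P): 4 reachable states
  p0 = a.a.b.0 | --a--▸ p1
  p1 = a.b.0 | --a--▸ p2
  p2 = b.0 | --b--▸ p3
  p3 = 0 | ·
LTS(Q): 4 reachable states
  q0 = a.(a.b.0 + a.0) | --a--▸ q1
  q1 = a.b.0 + a.0 | --a--▸ q2, --a--▸ q3
  q2 = 0 | ·
  q3 = b.0 | --b--▸ q2
Partition-refinement fixed point:
  B0 = {p0}
  B1 = {p1}
  B2 = {p2, q3}
  B3 = {p3, q2}
  B4 = {q0}
  B5 = {q1}
p0 ∈ B0, q0 ∈ B4 → different blocks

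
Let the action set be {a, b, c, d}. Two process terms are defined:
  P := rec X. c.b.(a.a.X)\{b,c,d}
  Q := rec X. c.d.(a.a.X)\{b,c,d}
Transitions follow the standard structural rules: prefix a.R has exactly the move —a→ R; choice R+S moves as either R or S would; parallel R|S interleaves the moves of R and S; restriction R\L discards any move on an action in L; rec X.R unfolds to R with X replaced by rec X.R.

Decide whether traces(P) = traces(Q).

P's transition system — 5 states:
  s0 = rec X. c.b.(a.a.X)\{b,c,d} has moves ··c··> s1
  s1 = b.(a.a.(rec X. c.b.(a.a.X)\{b,c,d}))\{b,c,d} has moves ··b··> s2
  s2 = (a.a.(rec X. c.b.(a.a.X)\{b,c,d}))\{b,c,d} has moves ··a··> s3
  s3 = (a.(rec X. c.b.(a.a.X)\{b,c,d}))\{b,c,d} has moves ··a··> s4
  s4 = (rec X. c.b.(a.a.X)\{b,c,d})\{b,c,d} has moves stopped
Q's transition system — 5 states:
  t0 = rec X. c.d.(a.a.X)\{b,c,d} has moves ··c··> t1
  t1 = d.(a.a.(rec X. c.d.(a.a.X)\{b,c,d}))\{b,c,d} has moves ··d··> t2
  t2 = (a.a.(rec X. c.d.(a.a.X)\{b,c,d}))\{b,c,d} has moves ··a··> t3
  t3 = (a.(rec X. c.d.(a.a.X)\{b,c,d}))\{b,c,d} has moves ··a··> t4
  t4 = (rec X. c.d.(a.a.X)\{b,c,d})\{b,c,d} has moves stopped
Trace ⟨cb⟩ through P, begin at {s0}:
  [1] c ⇒ {s1}
  [2] b ⇒ {s2}
  ✓ P
Trace ⟨cb⟩ through Q, begin at {t0}:
  [1] c ⇒ {t1}
  [2] b ⇒ ∅ (Q stuck)

trace-distinct — witness ⟨cb⟩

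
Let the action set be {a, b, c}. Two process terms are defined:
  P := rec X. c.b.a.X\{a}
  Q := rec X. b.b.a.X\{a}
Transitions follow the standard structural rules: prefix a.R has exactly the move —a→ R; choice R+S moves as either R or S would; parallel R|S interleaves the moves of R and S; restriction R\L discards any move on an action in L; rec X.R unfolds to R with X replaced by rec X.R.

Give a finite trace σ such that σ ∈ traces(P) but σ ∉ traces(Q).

c

P's transition system — 6 states:
  s0 = rec X. c.b.a.X\{a} :: —c→ s1
  s1 = b.a.(rec X. c.b.a.X\{a})\{a} :: —b→ s2
  s2 = a.(rec X. c.b.a.X\{a})\{a} :: —a→ s3
  s3 = (rec X. c.b.a.X\{a})\{a} :: —c→ s4
  s4 = (b.a.(rec X. c.b.a.X\{a})\{a})\{a} :: —b→ s5
  s5 = (a.(rec X. c.b.a.X\{a})\{a})\{a} :: ∅
Q's transition system — 6 states:
  t0 = rec X. b.b.a.X\{a} :: —b→ t1
  t1 = b.a.(rec X. b.b.a.X\{a})\{a} :: —b→ t2
  t2 = a.(rec X. b.b.a.X\{a})\{a} :: —a→ t3
  t3 = (rec X. b.b.a.X\{a})\{a} :: —b→ t4
  t4 = (b.a.(rec X. b.b.a.X\{a})\{a})\{a} :: —b→ t5
  t5 = (a.(rec X. b.b.a.X\{a})\{a})\{a} :: ∅
Trace ⟨c⟩ through P, begin at {s0}:
  [1] c ⇒ {s1}
  ✓ P
Trace ⟨c⟩ through Q, begin at {t0}:
  [1] c ⇒ ∅  — Q cannot continue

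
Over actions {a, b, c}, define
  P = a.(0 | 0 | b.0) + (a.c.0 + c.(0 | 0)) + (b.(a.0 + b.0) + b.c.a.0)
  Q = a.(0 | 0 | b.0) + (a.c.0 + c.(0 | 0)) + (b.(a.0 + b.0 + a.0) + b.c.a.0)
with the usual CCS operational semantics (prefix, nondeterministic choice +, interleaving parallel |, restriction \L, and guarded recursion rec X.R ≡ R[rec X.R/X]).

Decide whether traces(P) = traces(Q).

P's transition system — 9 states:
  s0 = a.(0 | 0 | b.0) + (a.c.0 + c.(0 | 0)) + (b.(a.0 + b.0) + b.c.a.0) ⊢ —a→ s1, —a→ s2, —b→ s3, —b→ s4, —c→ s5
  s1 = 0 | 0 | b.0 ⊢ —b→ s6
  s2 = c.0 ⊢ —c→ s7
  s3 = a.0 + b.0 ⊢ —a→ s7, —b→ s7
  s4 = c.a.0 ⊢ —c→ s8
  s5 = 0 | 0 ⊢ stopped
  s6 = 0 | 0 | 0 ⊢ stopped
  s7 = 0 ⊢ stopped
  s8 = a.0 ⊢ —a→ s7
Q's transition system — 9 states:
  t0 = a.(0 | 0 | b.0) + (a.c.0 + c.(0 | 0)) + (b.(a.0 + b.0 + a.0) + b.c.a.0) ⊢ —a→ t1, —a→ t2, —b→ t3, —b→ t4, —c→ t5
  t1 = 0 | 0 | b.0 ⊢ —b→ t6
  t2 = c.0 ⊢ —c→ t7
  t3 = a.0 + b.0 + a.0 ⊢ —a→ t7, —b→ t7
  t4 = c.a.0 ⊢ —c→ t8
  t5 = 0 | 0 ⊢ stopped
  t6 = 0 | 0 | 0 ⊢ stopped
  t7 = 0 ⊢ stopped
  t8 = a.0 ⊢ —a→ t7
Bisimilarity quotient blocks:
  B0 = {s0, t0}
  B1 = {s1, t1}
  B2 = {s5, s6, s7, t5, t6, t7}
  B3 = {s2, t2}
  B4 = {s3, t3}
  B5 = {s4, t4}
  B6 = {s8, t8}
s0 ∈ B0, t0 ∈ B0 → same block
Bisimilar ⇒ trace-equivalent.

trace-equivalent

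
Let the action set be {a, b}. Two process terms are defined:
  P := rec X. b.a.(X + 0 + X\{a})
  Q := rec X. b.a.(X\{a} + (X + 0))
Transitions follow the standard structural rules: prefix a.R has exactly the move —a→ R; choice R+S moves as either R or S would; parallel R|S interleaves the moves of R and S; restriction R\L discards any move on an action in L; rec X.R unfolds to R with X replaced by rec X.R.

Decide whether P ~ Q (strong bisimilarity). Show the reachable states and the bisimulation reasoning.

YES

Reachable graph of P (4 states):
  u0 = rec X. b.a.(X + 0 + X\{a}) :: --b--▸ u1
  u1 = a.((rec X. b.a.(X + 0 + X\{a})) + 0 + (rec X. b.a.(X + 0 + X\{a}))\{a}) :: --a--▸ u2
  u2 = (rec X. b.a.(X + 0 + X\{a})) + 0 + (rec X. b.a.(X + 0 + X\{a}))\{a} :: --b--▸ u1, --b--▸ u3
  u3 = (a.((rec X. b.a.(X + 0 + X\{a})) + 0 + (rec X. b.a.(X + 0 + X\{a}))\{a}))\{a} :: deadlocked
Reachable graph of Q (4 states):
  v0 = rec X. b.a.(X\{a} + (X + 0)) :: --b--▸ v1
  v1 = a.((rec X. b.a.(X\{a} + (X + 0)))\{a} + ((rec X. b.a.(X\{a} + (X + 0))) + 0)) :: --a--▸ v2
  v2 = (rec X. b.a.(X\{a} + (X + 0)))\{a} + ((rec X. b.a.(X\{a} + (X + 0))) + 0) :: --b--▸ v1, --b--▸ v3
  v3 = (a.((rec X. b.a.(X\{a} + (X + 0)))\{a} + ((rec X. b.a.(X\{a} + (X + 0))) + 0)))\{a} :: deadlocked
Bisimilarity quotient blocks:
  B0 = {u0, v0}
  B1 = {u1, v1}
  B2 = {u2, v2}
  B3 = {u3, v3}
u0 ∈ B0, v0 ∈ B0 → same block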